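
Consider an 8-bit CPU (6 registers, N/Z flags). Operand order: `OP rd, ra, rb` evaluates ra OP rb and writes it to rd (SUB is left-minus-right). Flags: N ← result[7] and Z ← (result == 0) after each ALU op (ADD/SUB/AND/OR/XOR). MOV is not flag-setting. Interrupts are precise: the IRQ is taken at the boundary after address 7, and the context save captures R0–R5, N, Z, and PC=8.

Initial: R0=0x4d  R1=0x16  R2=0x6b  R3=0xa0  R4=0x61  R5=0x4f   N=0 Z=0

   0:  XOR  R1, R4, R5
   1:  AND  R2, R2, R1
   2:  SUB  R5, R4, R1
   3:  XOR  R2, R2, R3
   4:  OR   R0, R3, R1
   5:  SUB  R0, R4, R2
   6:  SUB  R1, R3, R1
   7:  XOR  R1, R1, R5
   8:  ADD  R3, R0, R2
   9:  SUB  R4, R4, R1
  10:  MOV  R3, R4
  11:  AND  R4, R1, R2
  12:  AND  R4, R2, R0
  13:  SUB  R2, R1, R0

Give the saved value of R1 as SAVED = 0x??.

after  0: R0=0x4d R1=0x2e R2=0x6b R3=0xa0 R4=0x61 R5=0x4f  N=0 Z=0
after  1: R0=0x4d R1=0x2e R2=0x2a R3=0xa0 R4=0x61 R5=0x4f  N=0 Z=0
after  2: R0=0x4d R1=0x2e R2=0x2a R3=0xa0 R4=0x61 R5=0x33  N=0 Z=0
after  3: R0=0x4d R1=0x2e R2=0x8a R3=0xa0 R4=0x61 R5=0x33  N=1 Z=0
after  4: R0=0xae R1=0x2e R2=0x8a R3=0xa0 R4=0x61 R5=0x33  N=1 Z=0
after  5: R0=0xd7 R1=0x2e R2=0x8a R3=0xa0 R4=0x61 R5=0x33  N=1 Z=0
after  6: R0=0xd7 R1=0x72 R2=0x8a R3=0xa0 R4=0x61 R5=0x33  N=0 Z=0
after  7: R0=0xd7 R1=0x41 R2=0x8a R3=0xa0 R4=0x61 R5=0x33  N=0 Z=0
-- IRQ taken; context saved, return-PC = 8 --

SAVED = 0x41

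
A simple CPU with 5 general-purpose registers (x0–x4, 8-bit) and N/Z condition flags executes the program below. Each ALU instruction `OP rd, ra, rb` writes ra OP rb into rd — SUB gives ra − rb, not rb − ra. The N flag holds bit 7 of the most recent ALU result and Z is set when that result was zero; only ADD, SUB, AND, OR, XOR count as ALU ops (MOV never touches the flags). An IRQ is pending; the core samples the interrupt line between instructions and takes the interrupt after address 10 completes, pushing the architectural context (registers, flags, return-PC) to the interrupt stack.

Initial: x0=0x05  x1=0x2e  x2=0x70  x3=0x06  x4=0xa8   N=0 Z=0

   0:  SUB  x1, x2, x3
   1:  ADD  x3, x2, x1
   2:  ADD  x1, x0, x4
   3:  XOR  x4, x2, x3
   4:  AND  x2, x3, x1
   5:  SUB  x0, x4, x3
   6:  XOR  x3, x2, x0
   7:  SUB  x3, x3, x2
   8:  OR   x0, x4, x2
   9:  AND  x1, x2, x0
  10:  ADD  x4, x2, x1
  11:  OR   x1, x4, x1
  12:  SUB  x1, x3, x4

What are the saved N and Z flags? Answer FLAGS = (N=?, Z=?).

FLAGS = (N=0, Z=0)

after  0: x0=0x05 x1=0x6a x2=0x70 x3=0x06 x4=0xa8  N=0 Z=0
after  1: x0=0x05 x1=0x6a x2=0x70 x3=0xda x4=0xa8  N=1 Z=0
after  2: x0=0x05 x1=0xad x2=0x70 x3=0xda x4=0xa8  N=1 Z=0
after  3: x0=0x05 x1=0xad x2=0x70 x3=0xda x4=0xaa  N=1 Z=0
after  4: x0=0x05 x1=0xad x2=0x88 x3=0xda x4=0xaa  N=1 Z=0
after  5: x0=0xd0 x1=0xad x2=0x88 x3=0xda x4=0xaa  N=1 Z=0
after  6: x0=0xd0 x1=0xad x2=0x88 x3=0x58 x4=0xaa  N=0 Z=0
after  7: x0=0xd0 x1=0xad x2=0x88 x3=0xd0 x4=0xaa  N=1 Z=0
after  8: x0=0xaa x1=0xad x2=0x88 x3=0xd0 x4=0xaa  N=1 Z=0
after  9: x0=0xaa x1=0x88 x2=0x88 x3=0xd0 x4=0xaa  N=1 Z=0
after 10: x0=0xaa x1=0x88 x2=0x88 x3=0xd0 x4=0x10  N=0 Z=0
-- IRQ taken; context saved, return-PC = 11 --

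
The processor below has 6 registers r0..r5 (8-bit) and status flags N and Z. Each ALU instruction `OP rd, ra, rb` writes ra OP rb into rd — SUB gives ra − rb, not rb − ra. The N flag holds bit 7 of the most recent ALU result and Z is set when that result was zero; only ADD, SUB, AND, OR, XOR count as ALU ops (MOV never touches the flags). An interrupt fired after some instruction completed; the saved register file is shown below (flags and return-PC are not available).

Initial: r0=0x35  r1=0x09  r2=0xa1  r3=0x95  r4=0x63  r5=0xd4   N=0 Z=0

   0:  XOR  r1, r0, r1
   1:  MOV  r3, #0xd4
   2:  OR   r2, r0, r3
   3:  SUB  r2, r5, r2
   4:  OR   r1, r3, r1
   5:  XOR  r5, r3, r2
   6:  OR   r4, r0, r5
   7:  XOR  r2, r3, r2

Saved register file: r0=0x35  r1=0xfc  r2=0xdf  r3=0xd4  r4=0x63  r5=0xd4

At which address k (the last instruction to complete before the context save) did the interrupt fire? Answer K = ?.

after  0: r0=0x35 r1=0x3c r2=0xa1 r3=0x95 r4=0x63 r5=0xd4  N=0 Z=0
after  1: r0=0x35 r1=0x3c r2=0xa1 r3=0xd4 r4=0x63 r5=0xd4  N=0 Z=0
after  2: r0=0x35 r1=0x3c r2=0xf5 r3=0xd4 r4=0x63 r5=0xd4  N=1 Z=0
after  3: r0=0x35 r1=0x3c r2=0xdf r3=0xd4 r4=0x63 r5=0xd4  N=1 Z=0
after  4: r0=0x35 r1=0xfc r2=0xdf r3=0xd4 r4=0x63 r5=0xd4  N=1 Z=0
-- IRQ taken; context saved, return-PC = 5 --

K = 4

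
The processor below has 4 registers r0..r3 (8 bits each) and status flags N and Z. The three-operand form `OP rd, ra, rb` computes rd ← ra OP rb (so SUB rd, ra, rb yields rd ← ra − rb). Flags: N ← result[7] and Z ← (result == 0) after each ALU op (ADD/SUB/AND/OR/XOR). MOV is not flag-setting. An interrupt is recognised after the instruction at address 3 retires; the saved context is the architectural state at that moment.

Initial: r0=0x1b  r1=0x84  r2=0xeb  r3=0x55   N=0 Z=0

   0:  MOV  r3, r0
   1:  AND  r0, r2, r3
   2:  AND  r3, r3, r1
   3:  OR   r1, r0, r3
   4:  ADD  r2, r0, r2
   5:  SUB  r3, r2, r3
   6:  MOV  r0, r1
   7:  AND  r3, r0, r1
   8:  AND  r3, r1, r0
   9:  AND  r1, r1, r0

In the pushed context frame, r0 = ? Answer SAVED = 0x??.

after  0: r0=0x1b r1=0x84 r2=0xeb r3=0x1b  N=0 Z=0
after  1: r0=0x0b r1=0x84 r2=0xeb r3=0x1b  N=0 Z=0
after  2: r0=0x0b r1=0x84 r2=0xeb r3=0x00  N=0 Z=1
after  3: r0=0x0b r1=0x0b r2=0xeb r3=0x00  N=0 Z=0
-- IRQ taken; context saved, return-PC = 4 --

SAVED = 0x0b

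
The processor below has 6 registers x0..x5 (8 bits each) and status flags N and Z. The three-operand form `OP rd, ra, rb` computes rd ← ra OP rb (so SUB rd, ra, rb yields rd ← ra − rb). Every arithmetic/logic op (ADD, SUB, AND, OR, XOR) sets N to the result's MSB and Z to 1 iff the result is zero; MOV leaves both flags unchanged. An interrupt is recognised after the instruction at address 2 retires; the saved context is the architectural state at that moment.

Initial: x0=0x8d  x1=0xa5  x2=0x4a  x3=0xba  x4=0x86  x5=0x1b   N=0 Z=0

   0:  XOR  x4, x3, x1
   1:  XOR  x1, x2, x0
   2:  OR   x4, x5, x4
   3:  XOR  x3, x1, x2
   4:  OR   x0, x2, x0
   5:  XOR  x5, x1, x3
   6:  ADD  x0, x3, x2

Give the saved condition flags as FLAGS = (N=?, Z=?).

FLAGS = (N=0, Z=0)

after  0: x0=0x8d x1=0xa5 x2=0x4a x3=0xba x4=0x1f x5=0x1b  N=0 Z=0
after  1: x0=0x8d x1=0xc7 x2=0x4a x3=0xba x4=0x1f x5=0x1b  N=1 Z=0
after  2: x0=0x8d x1=0xc7 x2=0x4a x3=0xba x4=0x1f x5=0x1b  N=0 Z=0
-- IRQ taken; context saved, return-PC = 3 --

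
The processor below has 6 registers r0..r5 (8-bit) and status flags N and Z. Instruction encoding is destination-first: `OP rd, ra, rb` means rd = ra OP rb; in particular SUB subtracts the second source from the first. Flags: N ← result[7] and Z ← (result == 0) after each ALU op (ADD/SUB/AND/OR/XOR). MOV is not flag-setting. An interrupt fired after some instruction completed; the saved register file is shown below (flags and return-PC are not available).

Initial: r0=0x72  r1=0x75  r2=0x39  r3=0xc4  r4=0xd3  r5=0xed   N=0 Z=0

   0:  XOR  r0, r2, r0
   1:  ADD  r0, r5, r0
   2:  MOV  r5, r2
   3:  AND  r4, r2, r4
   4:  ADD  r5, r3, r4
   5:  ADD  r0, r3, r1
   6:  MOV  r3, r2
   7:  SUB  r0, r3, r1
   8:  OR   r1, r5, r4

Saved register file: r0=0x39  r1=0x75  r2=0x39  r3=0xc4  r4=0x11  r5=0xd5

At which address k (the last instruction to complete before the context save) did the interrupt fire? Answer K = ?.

K = 5

after  0: r0=0x4b r1=0x75 r2=0x39 r3=0xc4 r4=0xd3 r5=0xed  N=0 Z=0
after  1: r0=0x38 r1=0x75 r2=0x39 r3=0xc4 r4=0xd3 r5=0xed  N=0 Z=0
after  2: r0=0x38 r1=0x75 r2=0x39 r3=0xc4 r4=0xd3 r5=0x39  N=0 Z=0
after  3: r0=0x38 r1=0x75 r2=0x39 r3=0xc4 r4=0x11 r5=0x39  N=0 Z=0
after  4: r0=0x38 r1=0x75 r2=0x39 r3=0xc4 r4=0x11 r5=0xd5  N=1 Z=0
after  5: r0=0x39 r1=0x75 r2=0x39 r3=0xc4 r4=0x11 r5=0xd5  N=0 Z=0
-- IRQ taken; context saved, return-PC = 6 --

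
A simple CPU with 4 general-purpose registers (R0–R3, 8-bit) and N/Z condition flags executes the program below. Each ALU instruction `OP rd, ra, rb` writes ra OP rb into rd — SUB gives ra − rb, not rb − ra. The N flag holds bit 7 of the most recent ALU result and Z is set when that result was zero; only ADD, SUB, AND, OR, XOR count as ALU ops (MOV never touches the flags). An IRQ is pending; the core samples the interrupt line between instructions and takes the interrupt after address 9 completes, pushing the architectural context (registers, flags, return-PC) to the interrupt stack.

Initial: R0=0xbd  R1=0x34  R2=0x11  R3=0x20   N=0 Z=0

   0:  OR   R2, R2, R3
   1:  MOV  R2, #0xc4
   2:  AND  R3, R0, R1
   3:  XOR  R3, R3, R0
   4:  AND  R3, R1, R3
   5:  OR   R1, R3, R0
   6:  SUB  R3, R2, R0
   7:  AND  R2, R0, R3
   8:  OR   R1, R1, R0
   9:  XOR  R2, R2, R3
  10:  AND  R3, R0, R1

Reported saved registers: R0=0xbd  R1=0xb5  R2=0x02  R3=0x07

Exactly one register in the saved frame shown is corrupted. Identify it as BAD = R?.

BAD = R1

after  0: R0=0xbd R1=0x34 R2=0x31 R3=0x20  N=0 Z=0
after  1: R0=0xbd R1=0x34 R2=0xc4 R3=0x20  N=0 Z=0
after  2: R0=0xbd R1=0x34 R2=0xc4 R3=0x34  N=0 Z=0
after  3: R0=0xbd R1=0x34 R2=0xc4 R3=0x89  N=1 Z=0
after  4: R0=0xbd R1=0x34 R2=0xc4 R3=0x00  N=0 Z=1
after  5: R0=0xbd R1=0xbd R2=0xc4 R3=0x00  N=1 Z=0
after  6: R0=0xbd R1=0xbd R2=0xc4 R3=0x07  N=0 Z=0
after  7: R0=0xbd R1=0xbd R2=0x05 R3=0x07  N=0 Z=0
after  8: R0=0xbd R1=0xbd R2=0x05 R3=0x07  N=1 Z=0
after  9: R0=0xbd R1=0xbd R2=0x02 R3=0x07  N=0 Z=0
-- IRQ taken; context saved, return-PC = 10 --
mismatch: R1: reported 0xb5 vs actual 0xbd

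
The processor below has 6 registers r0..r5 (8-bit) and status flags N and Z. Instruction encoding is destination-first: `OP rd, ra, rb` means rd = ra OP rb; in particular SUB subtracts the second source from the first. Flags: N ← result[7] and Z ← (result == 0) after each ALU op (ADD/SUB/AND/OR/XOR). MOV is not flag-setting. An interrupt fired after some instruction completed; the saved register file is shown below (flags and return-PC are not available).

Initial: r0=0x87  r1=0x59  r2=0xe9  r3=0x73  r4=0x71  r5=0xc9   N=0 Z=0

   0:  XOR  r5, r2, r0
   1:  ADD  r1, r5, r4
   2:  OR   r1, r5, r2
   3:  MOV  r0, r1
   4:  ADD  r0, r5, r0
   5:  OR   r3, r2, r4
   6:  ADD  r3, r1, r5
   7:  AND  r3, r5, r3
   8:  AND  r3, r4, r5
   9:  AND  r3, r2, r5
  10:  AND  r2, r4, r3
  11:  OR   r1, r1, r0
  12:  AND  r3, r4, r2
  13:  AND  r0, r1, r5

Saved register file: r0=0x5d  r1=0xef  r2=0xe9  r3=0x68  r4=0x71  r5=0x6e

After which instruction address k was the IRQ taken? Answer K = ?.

K = 9

after  0: r0=0x87 r1=0x59 r2=0xe9 r3=0x73 r4=0x71 r5=0x6e  N=0 Z=0
after  1: r0=0x87 r1=0xdf r2=0xe9 r3=0x73 r4=0x71 r5=0x6e  N=1 Z=0
after  2: r0=0x87 r1=0xef r2=0xe9 r3=0x73 r4=0x71 r5=0x6e  N=1 Z=0
after  3: r0=0xef r1=0xef r2=0xe9 r3=0x73 r4=0x71 r5=0x6e  N=1 Z=0
after  4: r0=0x5d r1=0xef r2=0xe9 r3=0x73 r4=0x71 r5=0x6e  N=0 Z=0
after  5: r0=0x5d r1=0xef r2=0xe9 r3=0xf9 r4=0x71 r5=0x6e  N=1 Z=0
after  6: r0=0x5d r1=0xef r2=0xe9 r3=0x5d r4=0x71 r5=0x6e  N=0 Z=0
after  7: r0=0x5d r1=0xef r2=0xe9 r3=0x4c r4=0x71 r5=0x6e  N=0 Z=0
after  8: r0=0x5d r1=0xef r2=0xe9 r3=0x60 r4=0x71 r5=0x6e  N=0 Z=0
after  9: r0=0x5d r1=0xef r2=0xe9 r3=0x68 r4=0x71 r5=0x6e  N=0 Z=0
-- IRQ taken; context saved, return-PC = 10 --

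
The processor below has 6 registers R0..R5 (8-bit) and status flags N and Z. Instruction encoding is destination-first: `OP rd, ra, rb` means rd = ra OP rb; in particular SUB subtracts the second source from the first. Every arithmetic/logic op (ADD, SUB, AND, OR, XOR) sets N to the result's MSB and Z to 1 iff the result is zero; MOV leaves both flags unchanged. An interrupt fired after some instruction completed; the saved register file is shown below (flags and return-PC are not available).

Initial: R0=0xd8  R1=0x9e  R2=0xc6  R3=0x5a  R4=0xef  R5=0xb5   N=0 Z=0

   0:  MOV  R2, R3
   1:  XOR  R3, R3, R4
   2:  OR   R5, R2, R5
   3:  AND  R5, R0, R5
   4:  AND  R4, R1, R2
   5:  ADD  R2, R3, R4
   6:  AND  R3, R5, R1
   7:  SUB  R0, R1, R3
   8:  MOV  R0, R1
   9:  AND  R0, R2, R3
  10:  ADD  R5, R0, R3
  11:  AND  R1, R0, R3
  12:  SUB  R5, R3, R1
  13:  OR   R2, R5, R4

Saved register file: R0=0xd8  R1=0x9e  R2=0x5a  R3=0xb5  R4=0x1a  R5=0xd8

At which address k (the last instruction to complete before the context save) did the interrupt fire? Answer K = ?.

after  0: R0=0xd8 R1=0x9e R2=0x5a R3=0x5a R4=0xef R5=0xb5  N=0 Z=0
after  1: R0=0xd8 R1=0x9e R2=0x5a R3=0xb5 R4=0xef R5=0xb5  N=1 Z=0
after  2: R0=0xd8 R1=0x9e R2=0x5a R3=0xb5 R4=0xef R5=0xff  N=1 Z=0
after  3: R0=0xd8 R1=0x9e R2=0x5a R3=0xb5 R4=0xef R5=0xd8  N=1 Z=0
after  4: R0=0xd8 R1=0x9e R2=0x5a R3=0xb5 R4=0x1a R5=0xd8  N=0 Z=0
-- IRQ taken; context saved, return-PC = 5 --

K = 4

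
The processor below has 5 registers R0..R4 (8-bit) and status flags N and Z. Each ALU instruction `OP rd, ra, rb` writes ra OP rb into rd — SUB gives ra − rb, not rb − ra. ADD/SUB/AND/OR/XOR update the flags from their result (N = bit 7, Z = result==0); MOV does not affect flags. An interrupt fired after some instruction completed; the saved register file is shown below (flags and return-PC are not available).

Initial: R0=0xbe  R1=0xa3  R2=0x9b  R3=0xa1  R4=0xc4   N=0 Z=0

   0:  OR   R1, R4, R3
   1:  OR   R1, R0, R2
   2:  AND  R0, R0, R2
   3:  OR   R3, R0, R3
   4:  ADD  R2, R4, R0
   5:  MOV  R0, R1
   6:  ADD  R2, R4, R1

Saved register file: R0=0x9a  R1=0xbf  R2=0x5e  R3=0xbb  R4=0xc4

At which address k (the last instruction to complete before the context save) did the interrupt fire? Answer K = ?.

after  0: R0=0xbe R1=0xe5 R2=0x9b R3=0xa1 R4=0xc4  N=1 Z=0
after  1: R0=0xbe R1=0xbf R2=0x9b R3=0xa1 R4=0xc4  N=1 Z=0
after  2: R0=0x9a R1=0xbf R2=0x9b R3=0xa1 R4=0xc4  N=1 Z=0
after  3: R0=0x9a R1=0xbf R2=0x9b R3=0xbb R4=0xc4  N=1 Z=0
after  4: R0=0x9a R1=0xbf R2=0x5e R3=0xbb R4=0xc4  N=0 Z=0
-- IRQ taken; context saved, return-PC = 5 --

K = 4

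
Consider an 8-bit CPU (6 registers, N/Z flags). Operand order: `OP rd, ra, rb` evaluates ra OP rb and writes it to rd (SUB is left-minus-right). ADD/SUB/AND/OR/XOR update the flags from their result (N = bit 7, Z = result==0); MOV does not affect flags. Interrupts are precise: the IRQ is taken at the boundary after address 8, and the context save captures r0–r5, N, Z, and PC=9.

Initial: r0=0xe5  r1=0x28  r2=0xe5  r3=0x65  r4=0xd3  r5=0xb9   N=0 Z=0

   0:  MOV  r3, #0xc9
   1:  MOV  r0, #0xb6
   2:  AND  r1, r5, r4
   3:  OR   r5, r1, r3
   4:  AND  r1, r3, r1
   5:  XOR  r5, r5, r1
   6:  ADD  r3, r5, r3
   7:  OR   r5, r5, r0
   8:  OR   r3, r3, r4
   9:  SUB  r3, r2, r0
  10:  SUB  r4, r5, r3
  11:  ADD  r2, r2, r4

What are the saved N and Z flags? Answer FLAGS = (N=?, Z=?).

after  0: r0=0xe5 r1=0x28 r2=0xe5 r3=0xc9 r4=0xd3 r5=0xb9  N=0 Z=0
after  1: r0=0xb6 r1=0x28 r2=0xe5 r3=0xc9 r4=0xd3 r5=0xb9  N=0 Z=0
after  2: r0=0xb6 r1=0x91 r2=0xe5 r3=0xc9 r4=0xd3 r5=0xb9  N=1 Z=0
after  3: r0=0xb6 r1=0x91 r2=0xe5 r3=0xc9 r4=0xd3 r5=0xd9  N=1 Z=0
after  4: r0=0xb6 r1=0x81 r2=0xe5 r3=0xc9 r4=0xd3 r5=0xd9  N=1 Z=0
after  5: r0=0xb6 r1=0x81 r2=0xe5 r3=0xc9 r4=0xd3 r5=0x58  N=0 Z=0
after  6: r0=0xb6 r1=0x81 r2=0xe5 r3=0x21 r4=0xd3 r5=0x58  N=0 Z=0
after  7: r0=0xb6 r1=0x81 r2=0xe5 r3=0x21 r4=0xd3 r5=0xfe  N=1 Z=0
after  8: r0=0xb6 r1=0x81 r2=0xe5 r3=0xf3 r4=0xd3 r5=0xfe  N=1 Z=0
-- IRQ taken; context saved, return-PC = 9 --

FLAGS = (N=1, Z=0)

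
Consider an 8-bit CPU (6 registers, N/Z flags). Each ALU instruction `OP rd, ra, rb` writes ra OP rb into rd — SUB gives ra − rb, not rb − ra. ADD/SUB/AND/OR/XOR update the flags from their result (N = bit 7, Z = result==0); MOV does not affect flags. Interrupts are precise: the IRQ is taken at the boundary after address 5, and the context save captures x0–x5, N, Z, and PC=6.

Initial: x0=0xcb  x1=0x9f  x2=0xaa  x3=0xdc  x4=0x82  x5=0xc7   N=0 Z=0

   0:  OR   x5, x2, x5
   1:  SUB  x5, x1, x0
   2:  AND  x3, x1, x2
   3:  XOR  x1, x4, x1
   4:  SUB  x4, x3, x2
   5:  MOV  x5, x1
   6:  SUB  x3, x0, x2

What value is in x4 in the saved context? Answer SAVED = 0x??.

after  0: x0=0xcb x1=0x9f x2=0xaa x3=0xdc x4=0x82 x5=0xef  N=1 Z=0
after  1: x0=0xcb x1=0x9f x2=0xaa x3=0xdc x4=0x82 x5=0xd4  N=1 Z=0
after  2: x0=0xcb x1=0x9f x2=0xaa x3=0x8a x4=0x82 x5=0xd4  N=1 Z=0
after  3: x0=0xcb x1=0x1d x2=0xaa x3=0x8a x4=0x82 x5=0xd4  N=0 Z=0
after  4: x0=0xcb x1=0x1d x2=0xaa x3=0x8a x4=0xe0 x5=0xd4  N=1 Z=0
after  5: x0=0xcb x1=0x1d x2=0xaa x3=0x8a x4=0xe0 x5=0x1d  N=1 Z=0
-- IRQ taken; context saved, return-PC = 6 --

SAVED = 0xe0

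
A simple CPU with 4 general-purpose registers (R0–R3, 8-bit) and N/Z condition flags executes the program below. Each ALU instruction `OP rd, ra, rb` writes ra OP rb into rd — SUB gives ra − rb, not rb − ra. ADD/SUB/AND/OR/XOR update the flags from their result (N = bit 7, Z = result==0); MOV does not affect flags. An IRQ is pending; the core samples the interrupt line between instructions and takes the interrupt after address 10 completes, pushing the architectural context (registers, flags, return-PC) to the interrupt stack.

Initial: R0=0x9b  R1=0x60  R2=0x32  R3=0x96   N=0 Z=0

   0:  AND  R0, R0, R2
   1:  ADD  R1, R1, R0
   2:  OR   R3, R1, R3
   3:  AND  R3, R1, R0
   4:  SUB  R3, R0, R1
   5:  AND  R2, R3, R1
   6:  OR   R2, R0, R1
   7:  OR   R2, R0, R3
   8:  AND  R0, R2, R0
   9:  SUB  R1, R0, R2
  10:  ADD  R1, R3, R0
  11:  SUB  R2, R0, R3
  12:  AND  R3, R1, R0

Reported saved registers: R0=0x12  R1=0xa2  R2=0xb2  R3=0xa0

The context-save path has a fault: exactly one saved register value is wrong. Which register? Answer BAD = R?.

BAD = R1

after  0: R0=0x12 R1=0x60 R2=0x32 R3=0x96  N=0 Z=0
after  1: R0=0x12 R1=0x72 R2=0x32 R3=0x96  N=0 Z=0
after  2: R0=0x12 R1=0x72 R2=0x32 R3=0xf6  N=1 Z=0
after  3: R0=0x12 R1=0x72 R2=0x32 R3=0x12  N=0 Z=0
after  4: R0=0x12 R1=0x72 R2=0x32 R3=0xa0  N=1 Z=0
after  5: R0=0x12 R1=0x72 R2=0x20 R3=0xa0  N=0 Z=0
after  6: R0=0x12 R1=0x72 R2=0x72 R3=0xa0  N=0 Z=0
after  7: R0=0x12 R1=0x72 R2=0xb2 R3=0xa0  N=1 Z=0
after  8: R0=0x12 R1=0x72 R2=0xb2 R3=0xa0  N=0 Z=0
after  9: R0=0x12 R1=0x60 R2=0xb2 R3=0xa0  N=0 Z=0
after 10: R0=0x12 R1=0xb2 R2=0xb2 R3=0xa0  N=1 Z=0
-- IRQ taken; context saved, return-PC = 11 --
mismatch: R1: reported 0xa2 vs actual 0xb2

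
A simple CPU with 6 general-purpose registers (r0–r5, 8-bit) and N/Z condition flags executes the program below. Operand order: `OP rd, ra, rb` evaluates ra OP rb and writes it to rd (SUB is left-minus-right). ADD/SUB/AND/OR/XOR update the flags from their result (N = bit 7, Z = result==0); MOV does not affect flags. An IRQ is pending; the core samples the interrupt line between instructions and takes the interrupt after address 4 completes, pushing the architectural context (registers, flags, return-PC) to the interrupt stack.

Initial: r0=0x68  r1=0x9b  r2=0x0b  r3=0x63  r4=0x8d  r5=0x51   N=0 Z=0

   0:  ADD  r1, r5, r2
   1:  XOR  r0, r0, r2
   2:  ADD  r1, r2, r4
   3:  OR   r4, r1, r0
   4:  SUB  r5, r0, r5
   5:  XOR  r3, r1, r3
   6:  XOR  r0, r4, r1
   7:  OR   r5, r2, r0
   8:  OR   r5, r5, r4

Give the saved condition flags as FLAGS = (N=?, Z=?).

FLAGS = (N=0, Z=0)

after  0: r0=0x68 r1=0x5c r2=0x0b r3=0x63 r4=0x8d r5=0x51  N=0 Z=0
after  1: r0=0x63 r1=0x5c r2=0x0b r3=0x63 r4=0x8d r5=0x51  N=0 Z=0
after  2: r0=0x63 r1=0x98 r2=0x0b r3=0x63 r4=0x8d r5=0x51  N=1 Z=0
after  3: r0=0x63 r1=0x98 r2=0x0b r3=0x63 r4=0xfb r5=0x51  N=1 Z=0
after  4: r0=0x63 r1=0x98 r2=0x0b r3=0x63 r4=0xfb r5=0x12  N=0 Z=0
-- IRQ taken; context saved, return-PC = 5 --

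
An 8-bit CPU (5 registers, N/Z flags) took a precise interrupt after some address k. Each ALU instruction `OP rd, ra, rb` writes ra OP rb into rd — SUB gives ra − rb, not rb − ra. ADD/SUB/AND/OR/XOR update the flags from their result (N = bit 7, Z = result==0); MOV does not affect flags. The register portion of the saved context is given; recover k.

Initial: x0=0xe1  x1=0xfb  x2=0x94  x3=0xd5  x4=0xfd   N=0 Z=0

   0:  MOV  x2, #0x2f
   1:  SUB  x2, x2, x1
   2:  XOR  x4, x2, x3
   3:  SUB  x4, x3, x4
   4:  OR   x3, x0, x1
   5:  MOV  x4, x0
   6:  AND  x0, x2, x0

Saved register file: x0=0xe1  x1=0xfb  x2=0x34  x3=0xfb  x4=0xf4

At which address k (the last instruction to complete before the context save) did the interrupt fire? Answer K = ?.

after  0: x0=0xe1 x1=0xfb x2=0x2f x3=0xd5 x4=0xfd  N=0 Z=0
after  1: x0=0xe1 x1=0xfb x2=0x34 x3=0xd5 x4=0xfd  N=0 Z=0
after  2: x0=0xe1 x1=0xfb x2=0x34 x3=0xd5 x4=0xe1  N=1 Z=0
after  3: x0=0xe1 x1=0xfb x2=0x34 x3=0xd5 x4=0xf4  N=1 Z=0
after  4: x0=0xe1 x1=0xfb x2=0x34 x3=0xfb x4=0xf4  N=1 Z=0
-- IRQ taken; context saved, return-PC = 5 --

K = 4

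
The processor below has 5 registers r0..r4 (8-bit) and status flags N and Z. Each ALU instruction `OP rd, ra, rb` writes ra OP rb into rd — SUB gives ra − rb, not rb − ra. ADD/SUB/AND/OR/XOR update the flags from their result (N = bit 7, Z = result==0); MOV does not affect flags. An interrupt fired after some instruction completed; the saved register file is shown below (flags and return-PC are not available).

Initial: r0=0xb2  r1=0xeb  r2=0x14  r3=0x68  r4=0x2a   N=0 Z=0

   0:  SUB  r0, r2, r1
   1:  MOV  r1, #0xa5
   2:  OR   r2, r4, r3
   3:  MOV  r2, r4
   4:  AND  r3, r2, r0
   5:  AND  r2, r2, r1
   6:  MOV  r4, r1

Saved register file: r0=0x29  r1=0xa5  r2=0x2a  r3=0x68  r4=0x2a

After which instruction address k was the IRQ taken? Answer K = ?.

after  0: r0=0x29 r1=0xeb r2=0x14 r3=0x68 r4=0x2a  N=0 Z=0
after  1: r0=0x29 r1=0xa5 r2=0x14 r3=0x68 r4=0x2a  N=0 Z=0
after  2: r0=0x29 r1=0xa5 r2=0x6a r3=0x68 r4=0x2a  N=0 Z=0
after  3: r0=0x29 r1=0xa5 r2=0x2a r3=0x68 r4=0x2a  N=0 Z=0
-- IRQ taken; context saved, return-PC = 4 --

K = 3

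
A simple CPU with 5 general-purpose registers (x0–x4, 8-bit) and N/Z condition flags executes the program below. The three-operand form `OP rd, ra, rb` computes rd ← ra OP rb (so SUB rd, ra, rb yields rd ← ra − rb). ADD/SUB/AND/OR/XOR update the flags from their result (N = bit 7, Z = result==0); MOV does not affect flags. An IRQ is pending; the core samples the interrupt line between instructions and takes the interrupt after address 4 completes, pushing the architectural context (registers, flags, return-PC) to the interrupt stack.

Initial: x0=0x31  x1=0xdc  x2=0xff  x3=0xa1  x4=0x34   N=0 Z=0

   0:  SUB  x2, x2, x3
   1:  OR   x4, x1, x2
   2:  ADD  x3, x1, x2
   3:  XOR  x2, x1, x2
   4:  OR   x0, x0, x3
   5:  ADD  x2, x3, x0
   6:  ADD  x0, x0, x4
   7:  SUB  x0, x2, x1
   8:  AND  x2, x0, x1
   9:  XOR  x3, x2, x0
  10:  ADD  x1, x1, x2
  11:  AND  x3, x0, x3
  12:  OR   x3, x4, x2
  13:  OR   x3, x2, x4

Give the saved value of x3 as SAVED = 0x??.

SAVED = 0x3a

after  0: x0=0x31 x1=0xdc x2=0x5e x3=0xa1 x4=0x34  N=0 Z=0
after  1: x0=0x31 x1=0xdc x2=0x5e x3=0xa1 x4=0xde  N=1 Z=0
after  2: x0=0x31 x1=0xdc x2=0x5e x3=0x3a x4=0xde  N=0 Z=0
after  3: x0=0x31 x1=0xdc x2=0x82 x3=0x3a x4=0xde  N=1 Z=0
after  4: x0=0x3b x1=0xdc x2=0x82 x3=0x3a x4=0xde  N=0 Z=0
-- IRQ taken; context saved, return-PC = 5 --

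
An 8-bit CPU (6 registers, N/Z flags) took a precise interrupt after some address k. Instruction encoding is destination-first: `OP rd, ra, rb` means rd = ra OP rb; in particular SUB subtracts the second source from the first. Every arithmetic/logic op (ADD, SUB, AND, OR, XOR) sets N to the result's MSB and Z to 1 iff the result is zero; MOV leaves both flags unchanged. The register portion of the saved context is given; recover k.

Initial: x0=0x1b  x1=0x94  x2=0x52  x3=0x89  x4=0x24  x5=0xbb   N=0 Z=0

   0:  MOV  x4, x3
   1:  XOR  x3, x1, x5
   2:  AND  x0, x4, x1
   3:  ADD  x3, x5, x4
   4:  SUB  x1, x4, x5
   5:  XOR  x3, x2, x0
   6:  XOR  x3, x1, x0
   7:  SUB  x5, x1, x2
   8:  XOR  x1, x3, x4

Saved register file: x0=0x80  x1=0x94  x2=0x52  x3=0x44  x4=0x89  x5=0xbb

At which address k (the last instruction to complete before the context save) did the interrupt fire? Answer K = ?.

after  0: x0=0x1b x1=0x94 x2=0x52 x3=0x89 x4=0x89 x5=0xbb  N=0 Z=0
after  1: x0=0x1b x1=0x94 x2=0x52 x3=0x2f x4=0x89 x5=0xbb  N=0 Z=0
after  2: x0=0x80 x1=0x94 x2=0x52 x3=0x2f x4=0x89 x5=0xbb  N=1 Z=0
after  3: x0=0x80 x1=0x94 x2=0x52 x3=0x44 x4=0x89 x5=0xbb  N=0 Z=0
-- IRQ taken; context saved, return-PC = 4 --

K = 3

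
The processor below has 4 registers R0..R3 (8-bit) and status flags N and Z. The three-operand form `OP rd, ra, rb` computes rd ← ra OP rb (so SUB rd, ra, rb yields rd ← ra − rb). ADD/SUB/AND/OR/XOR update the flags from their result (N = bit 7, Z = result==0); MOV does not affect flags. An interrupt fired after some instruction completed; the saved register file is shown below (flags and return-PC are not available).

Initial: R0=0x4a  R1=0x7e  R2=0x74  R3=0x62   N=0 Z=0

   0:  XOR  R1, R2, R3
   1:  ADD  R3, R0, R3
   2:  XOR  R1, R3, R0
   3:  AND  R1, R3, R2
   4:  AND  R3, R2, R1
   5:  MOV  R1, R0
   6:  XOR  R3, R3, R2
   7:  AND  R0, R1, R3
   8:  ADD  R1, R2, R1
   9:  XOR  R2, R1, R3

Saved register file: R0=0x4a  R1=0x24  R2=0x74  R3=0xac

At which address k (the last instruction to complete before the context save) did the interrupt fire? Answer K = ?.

K = 3

after  0: R0=0x4a R1=0x16 R2=0x74 R3=0x62  N=0 Z=0
after  1: R0=0x4a R1=0x16 R2=0x74 R3=0xac  N=1 Z=0
after  2: R0=0x4a R1=0xe6 R2=0x74 R3=0xac  N=1 Z=0
after  3: R0=0x4a R1=0x24 R2=0x74 R3=0xac  N=0 Z=0
-- IRQ taken; context saved, return-PC = 4 --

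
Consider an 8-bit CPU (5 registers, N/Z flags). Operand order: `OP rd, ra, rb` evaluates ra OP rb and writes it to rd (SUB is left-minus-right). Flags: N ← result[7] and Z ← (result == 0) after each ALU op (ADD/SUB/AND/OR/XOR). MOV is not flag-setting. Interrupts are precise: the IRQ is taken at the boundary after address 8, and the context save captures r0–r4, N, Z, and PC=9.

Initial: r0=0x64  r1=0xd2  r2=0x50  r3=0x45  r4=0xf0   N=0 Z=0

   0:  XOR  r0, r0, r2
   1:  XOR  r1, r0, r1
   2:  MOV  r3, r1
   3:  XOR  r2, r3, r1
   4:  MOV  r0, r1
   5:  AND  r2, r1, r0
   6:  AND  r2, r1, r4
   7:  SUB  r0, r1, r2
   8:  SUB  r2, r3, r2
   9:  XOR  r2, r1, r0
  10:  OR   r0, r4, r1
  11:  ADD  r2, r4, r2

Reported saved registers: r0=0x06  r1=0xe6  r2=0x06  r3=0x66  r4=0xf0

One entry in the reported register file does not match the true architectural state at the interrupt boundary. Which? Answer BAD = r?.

after  0: r0=0x34 r1=0xd2 r2=0x50 r3=0x45 r4=0xf0  N=0 Z=0
after  1: r0=0x34 r1=0xe6 r2=0x50 r3=0x45 r4=0xf0  N=1 Z=0
after  2: r0=0x34 r1=0xe6 r2=0x50 r3=0xe6 r4=0xf0  N=1 Z=0
after  3: r0=0x34 r1=0xe6 r2=0x00 r3=0xe6 r4=0xf0  N=0 Z=1
after  4: r0=0xe6 r1=0xe6 r2=0x00 r3=0xe6 r4=0xf0  N=0 Z=1
after  5: r0=0xe6 r1=0xe6 r2=0xe6 r3=0xe6 r4=0xf0  N=1 Z=0
after  6: r0=0xe6 r1=0xe6 r2=0xe0 r3=0xe6 r4=0xf0  N=1 Z=0
after  7: r0=0x06 r1=0xe6 r2=0xe0 r3=0xe6 r4=0xf0  N=0 Z=0
after  8: r0=0x06 r1=0xe6 r2=0x06 r3=0xe6 r4=0xf0  N=0 Z=0
-- IRQ taken; context saved, return-PC = 9 --
mismatch: r3: reported 0x66 vs actual 0xe6

BAD = r3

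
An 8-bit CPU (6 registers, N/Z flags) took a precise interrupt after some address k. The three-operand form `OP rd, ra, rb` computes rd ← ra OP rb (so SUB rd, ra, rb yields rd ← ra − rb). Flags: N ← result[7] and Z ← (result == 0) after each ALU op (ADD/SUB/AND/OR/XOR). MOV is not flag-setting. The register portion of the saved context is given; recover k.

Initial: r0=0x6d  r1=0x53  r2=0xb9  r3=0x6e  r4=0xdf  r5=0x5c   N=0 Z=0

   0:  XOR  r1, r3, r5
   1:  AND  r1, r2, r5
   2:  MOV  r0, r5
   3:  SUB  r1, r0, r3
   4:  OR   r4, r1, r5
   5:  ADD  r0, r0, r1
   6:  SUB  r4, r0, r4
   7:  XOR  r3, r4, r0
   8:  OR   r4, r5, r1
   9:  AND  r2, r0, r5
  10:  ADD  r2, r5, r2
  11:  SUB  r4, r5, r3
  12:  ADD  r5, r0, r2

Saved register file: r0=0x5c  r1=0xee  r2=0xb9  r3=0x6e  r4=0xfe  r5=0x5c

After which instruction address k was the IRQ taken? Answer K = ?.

K = 4

after  0: r0=0x6d r1=0x32 r2=0xb9 r3=0x6e r4=0xdf r5=0x5c  N=0 Z=0
after  1: r0=0x6d r1=0x18 r2=0xb9 r3=0x6e r4=0xdf r5=0x5c  N=0 Z=0
after  2: r0=0x5c r1=0x18 r2=0xb9 r3=0x6e r4=0xdf r5=0x5c  N=0 Z=0
after  3: r0=0x5c r1=0xee r2=0xb9 r3=0x6e r4=0xdf r5=0x5c  N=1 Z=0
after  4: r0=0x5c r1=0xee r2=0xb9 r3=0x6e r4=0xfe r5=0x5c  N=1 Z=0
-- IRQ taken; context saved, return-PC = 5 --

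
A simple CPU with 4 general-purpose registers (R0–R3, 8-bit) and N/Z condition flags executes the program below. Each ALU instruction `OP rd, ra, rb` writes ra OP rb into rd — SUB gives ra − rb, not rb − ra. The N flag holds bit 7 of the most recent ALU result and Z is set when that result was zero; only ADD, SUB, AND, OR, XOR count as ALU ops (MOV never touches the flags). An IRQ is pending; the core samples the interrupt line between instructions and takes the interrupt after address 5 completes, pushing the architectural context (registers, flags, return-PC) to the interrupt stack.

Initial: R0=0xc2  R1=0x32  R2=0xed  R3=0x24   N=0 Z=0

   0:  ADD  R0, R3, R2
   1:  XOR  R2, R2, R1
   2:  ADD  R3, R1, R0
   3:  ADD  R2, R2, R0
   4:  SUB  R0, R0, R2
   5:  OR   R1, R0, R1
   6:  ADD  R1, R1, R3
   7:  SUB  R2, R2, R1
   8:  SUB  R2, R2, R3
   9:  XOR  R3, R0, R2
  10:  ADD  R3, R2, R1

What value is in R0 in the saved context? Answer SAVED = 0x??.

after  0: R0=0x11 R1=0x32 R2=0xed R3=0x24  N=0 Z=0
after  1: R0=0x11 R1=0x32 R2=0xdf R3=0x24  N=1 Z=0
after  2: R0=0x11 R1=0x32 R2=0xdf R3=0x43  N=0 Z=0
after  3: R0=0x11 R1=0x32 R2=0xf0 R3=0x43  N=1 Z=0
after  4: R0=0x21 R1=0x32 R2=0xf0 R3=0x43  N=0 Z=0
after  5: R0=0x21 R1=0x33 R2=0xf0 R3=0x43  N=0 Z=0
-- IRQ taken; context saved, return-PC = 6 --

SAVED = 0x21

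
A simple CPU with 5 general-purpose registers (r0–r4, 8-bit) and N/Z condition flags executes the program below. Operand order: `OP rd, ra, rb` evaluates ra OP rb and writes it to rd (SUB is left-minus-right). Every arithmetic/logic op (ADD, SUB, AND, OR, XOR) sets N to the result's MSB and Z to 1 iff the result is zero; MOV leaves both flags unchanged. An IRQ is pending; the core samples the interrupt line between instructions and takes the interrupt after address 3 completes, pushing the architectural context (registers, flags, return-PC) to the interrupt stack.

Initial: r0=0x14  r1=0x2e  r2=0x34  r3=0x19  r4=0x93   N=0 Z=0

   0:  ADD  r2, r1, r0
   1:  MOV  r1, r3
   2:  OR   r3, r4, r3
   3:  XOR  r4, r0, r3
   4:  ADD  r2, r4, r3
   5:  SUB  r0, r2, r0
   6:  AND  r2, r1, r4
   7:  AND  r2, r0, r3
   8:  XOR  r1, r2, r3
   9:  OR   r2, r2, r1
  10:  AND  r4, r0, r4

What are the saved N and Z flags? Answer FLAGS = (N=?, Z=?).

FLAGS = (N=1, Z=0)

after  0: r0=0x14 r1=0x2e r2=0x42 r3=0x19 r4=0x93  N=0 Z=0
after  1: r0=0x14 r1=0x19 r2=0x42 r3=0x19 r4=0x93  N=0 Z=0
after  2: r0=0x14 r1=0x19 r2=0x42 r3=0x9b r4=0x93  N=1 Z=0
after  3: r0=0x14 r1=0x19 r2=0x42 r3=0x9b r4=0x8f  N=1 Z=0
-- IRQ taken; context saved, return-PC = 4 --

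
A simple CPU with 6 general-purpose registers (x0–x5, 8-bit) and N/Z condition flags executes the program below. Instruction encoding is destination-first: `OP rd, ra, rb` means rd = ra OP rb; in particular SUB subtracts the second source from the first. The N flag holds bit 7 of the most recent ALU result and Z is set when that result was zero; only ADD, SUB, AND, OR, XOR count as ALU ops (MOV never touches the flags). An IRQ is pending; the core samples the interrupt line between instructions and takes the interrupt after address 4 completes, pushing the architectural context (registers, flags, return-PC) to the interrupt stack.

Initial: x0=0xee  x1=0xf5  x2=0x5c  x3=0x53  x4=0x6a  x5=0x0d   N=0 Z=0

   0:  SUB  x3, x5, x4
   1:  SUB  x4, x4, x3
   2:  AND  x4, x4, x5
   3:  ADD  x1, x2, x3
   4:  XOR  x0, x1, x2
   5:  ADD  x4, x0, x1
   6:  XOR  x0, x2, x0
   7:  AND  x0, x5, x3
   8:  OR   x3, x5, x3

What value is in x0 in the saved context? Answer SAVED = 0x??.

SAVED = 0xa3

after  0: x0=0xee x1=0xf5 x2=0x5c x3=0xa3 x4=0x6a x5=0x0d  N=1 Z=0
after  1: x0=0xee x1=0xf5 x2=0x5c x3=0xa3 x4=0xc7 x5=0x0d  N=1 Z=0
after  2: x0=0xee x1=0xf5 x2=0x5c x3=0xa3 x4=0x05 x5=0x0d  N=0 Z=0
after  3: x0=0xee x1=0xff x2=0x5c x3=0xa3 x4=0x05 x5=0x0d  N=1 Z=0
after  4: x0=0xa3 x1=0xff x2=0x5c x3=0xa3 x4=0x05 x5=0x0d  N=1 Z=0
-- IRQ taken; context saved, return-PC = 5 --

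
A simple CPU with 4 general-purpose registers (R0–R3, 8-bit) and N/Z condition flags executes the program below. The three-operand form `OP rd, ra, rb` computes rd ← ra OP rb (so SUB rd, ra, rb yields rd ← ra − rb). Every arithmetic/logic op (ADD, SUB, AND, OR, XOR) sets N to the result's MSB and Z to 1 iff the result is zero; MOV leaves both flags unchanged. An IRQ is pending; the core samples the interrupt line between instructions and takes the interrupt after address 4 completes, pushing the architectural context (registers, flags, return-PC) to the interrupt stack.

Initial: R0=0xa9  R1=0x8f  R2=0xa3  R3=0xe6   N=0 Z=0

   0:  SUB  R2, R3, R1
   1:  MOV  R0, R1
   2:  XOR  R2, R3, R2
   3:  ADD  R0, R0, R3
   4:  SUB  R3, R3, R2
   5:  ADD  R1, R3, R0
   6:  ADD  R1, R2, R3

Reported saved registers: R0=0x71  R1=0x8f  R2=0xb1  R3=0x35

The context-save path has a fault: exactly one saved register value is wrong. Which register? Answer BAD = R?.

BAD = R0

after  0: R0=0xa9 R1=0x8f R2=0x57 R3=0xe6  N=0 Z=0
after  1: R0=0x8f R1=0x8f R2=0x57 R3=0xe6  N=0 Z=0
after  2: R0=0x8f R1=0x8f R2=0xb1 R3=0xe6  N=1 Z=0
after  3: R0=0x75 R1=0x8f R2=0xb1 R3=0xe6  N=0 Z=0
after  4: R0=0x75 R1=0x8f R2=0xb1 R3=0x35  N=0 Z=0
-- IRQ taken; context saved, return-PC = 5 --
mismatch: R0: reported 0x71 vs actual 0x75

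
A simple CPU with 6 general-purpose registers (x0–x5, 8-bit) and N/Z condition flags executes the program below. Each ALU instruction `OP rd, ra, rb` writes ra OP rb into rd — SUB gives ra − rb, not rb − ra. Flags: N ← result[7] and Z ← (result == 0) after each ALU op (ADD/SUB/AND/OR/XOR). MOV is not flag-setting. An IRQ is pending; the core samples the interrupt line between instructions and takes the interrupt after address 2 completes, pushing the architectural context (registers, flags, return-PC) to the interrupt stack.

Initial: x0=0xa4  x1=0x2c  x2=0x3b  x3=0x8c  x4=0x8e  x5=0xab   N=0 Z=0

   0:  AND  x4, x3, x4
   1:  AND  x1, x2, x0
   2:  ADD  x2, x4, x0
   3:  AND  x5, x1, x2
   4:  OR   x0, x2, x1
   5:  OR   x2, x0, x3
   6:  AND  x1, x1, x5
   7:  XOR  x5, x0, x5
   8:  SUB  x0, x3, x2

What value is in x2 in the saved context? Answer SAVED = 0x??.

after  0: x0=0xa4 x1=0x2c x2=0x3b x3=0x8c x4=0x8c x5=0xab  N=1 Z=0
after  1: x0=0xa4 x1=0x20 x2=0x3b x3=0x8c x4=0x8c x5=0xab  N=0 Z=0
after  2: x0=0xa4 x1=0x20 x2=0x30 x3=0x8c x4=0x8c x5=0xab  N=0 Z=0
-- IRQ taken; context saved, return-PC = 3 --

SAVED = 0x30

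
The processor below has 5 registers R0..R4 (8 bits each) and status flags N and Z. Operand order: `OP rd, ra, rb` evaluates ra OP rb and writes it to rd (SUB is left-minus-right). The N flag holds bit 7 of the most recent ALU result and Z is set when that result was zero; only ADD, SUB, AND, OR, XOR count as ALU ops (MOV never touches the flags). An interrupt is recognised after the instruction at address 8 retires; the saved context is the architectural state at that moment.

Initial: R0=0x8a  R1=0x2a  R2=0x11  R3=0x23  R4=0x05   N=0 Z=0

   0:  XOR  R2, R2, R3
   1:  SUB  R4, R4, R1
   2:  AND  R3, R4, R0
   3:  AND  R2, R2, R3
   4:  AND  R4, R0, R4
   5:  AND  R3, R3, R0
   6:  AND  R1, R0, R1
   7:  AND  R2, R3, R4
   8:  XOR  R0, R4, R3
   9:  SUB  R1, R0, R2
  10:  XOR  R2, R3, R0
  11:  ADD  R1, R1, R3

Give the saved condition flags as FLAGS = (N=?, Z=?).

after  0: R0=0x8a R1=0x2a R2=0x32 R3=0x23 R4=0x05  N=0 Z=0
after  1: R0=0x8a R1=0x2a R2=0x32 R3=0x23 R4=0xdb  N=1 Z=0
after  2: R0=0x8a R1=0x2a R2=0x32 R3=0x8a R4=0xdb  N=1 Z=0
after  3: R0=0x8a R1=0x2a R2=0x02 R3=0x8a R4=0xdb  N=0 Z=0
after  4: R0=0x8a R1=0x2a R2=0x02 R3=0x8a R4=0x8a  N=1 Z=0
after  5: R0=0x8a R1=0x2a R2=0x02 R3=0x8a R4=0x8a  N=1 Z=0
after  6: R0=0x8a R1=0x0a R2=0x02 R3=0x8a R4=0x8a  N=0 Z=0
after  7: R0=0x8a R1=0x0a R2=0x8a R3=0x8a R4=0x8a  N=1 Z=0
after  8: R0=0x00 R1=0x0a R2=0x8a R3=0x8a R4=0x8a  N=0 Z=1
-- IRQ taken; context saved, return-PC = 9 --

FLAGS = (N=0, Z=1)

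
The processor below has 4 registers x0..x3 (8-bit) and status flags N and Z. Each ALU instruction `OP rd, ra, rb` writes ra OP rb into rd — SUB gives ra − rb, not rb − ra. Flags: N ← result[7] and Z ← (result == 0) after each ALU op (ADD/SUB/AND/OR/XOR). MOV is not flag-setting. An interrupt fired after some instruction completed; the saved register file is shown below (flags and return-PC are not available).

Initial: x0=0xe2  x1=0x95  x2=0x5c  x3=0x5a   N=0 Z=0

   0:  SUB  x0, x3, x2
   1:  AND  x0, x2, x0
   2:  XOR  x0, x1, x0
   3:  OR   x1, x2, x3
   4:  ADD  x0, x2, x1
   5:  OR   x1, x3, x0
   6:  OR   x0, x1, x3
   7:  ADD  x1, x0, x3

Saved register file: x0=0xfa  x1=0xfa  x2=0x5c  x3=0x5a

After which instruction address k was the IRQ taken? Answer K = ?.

K = 6

after  0: x0=0xfe x1=0x95 x2=0x5c x3=0x5a  N=1 Z=0
after  1: x0=0x5c x1=0x95 x2=0x5c x3=0x5a  N=0 Z=0
after  2: x0=0xc9 x1=0x95 x2=0x5c x3=0x5a  N=1 Z=0
after  3: x0=0xc9 x1=0x5e x2=0x5c x3=0x5a  N=0 Z=0
after  4: x0=0xba x1=0x5e x2=0x5c x3=0x5a  N=1 Z=0
after  5: x0=0xba x1=0xfa x2=0x5c x3=0x5a  N=1 Z=0
after  6: x0=0xfa x1=0xfa x2=0x5c x3=0x5a  N=1 Z=0
-- IRQ taken; context saved, return-PC = 7 --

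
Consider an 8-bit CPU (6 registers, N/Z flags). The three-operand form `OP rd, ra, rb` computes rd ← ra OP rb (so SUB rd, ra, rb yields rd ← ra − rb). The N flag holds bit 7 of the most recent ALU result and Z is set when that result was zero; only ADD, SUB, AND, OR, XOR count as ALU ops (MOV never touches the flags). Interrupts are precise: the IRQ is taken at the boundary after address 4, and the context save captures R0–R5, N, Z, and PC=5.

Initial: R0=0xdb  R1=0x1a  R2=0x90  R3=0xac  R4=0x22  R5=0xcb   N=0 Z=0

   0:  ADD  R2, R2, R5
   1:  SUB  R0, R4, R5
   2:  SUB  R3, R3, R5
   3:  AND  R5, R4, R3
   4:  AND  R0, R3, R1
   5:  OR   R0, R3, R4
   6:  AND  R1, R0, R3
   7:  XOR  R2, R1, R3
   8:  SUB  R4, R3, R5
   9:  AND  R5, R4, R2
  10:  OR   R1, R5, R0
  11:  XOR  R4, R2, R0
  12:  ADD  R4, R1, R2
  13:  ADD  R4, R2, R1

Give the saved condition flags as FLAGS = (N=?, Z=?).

FLAGS = (N=0, Z=1)

after  0: R0=0xdb R1=0x1a R2=0x5b R3=0xac R4=0x22 R5=0xcb  N=0 Z=0
after  1: R0=0x57 R1=0x1a R2=0x5b R3=0xac R4=0x22 R5=0xcb  N=0 Z=0
after  2: R0=0x57 R1=0x1a R2=0x5b R3=0xe1 R4=0x22 R5=0xcb  N=1 Z=0
after  3: R0=0x57 R1=0x1a R2=0x5b R3=0xe1 R4=0x22 R5=0x20  N=0 Z=0
after  4: R0=0x00 R1=0x1a R2=0x5b R3=0xe1 R4=0x22 R5=0x20  N=0 Z=1
-- IRQ taken; context saved, return-PC = 5 --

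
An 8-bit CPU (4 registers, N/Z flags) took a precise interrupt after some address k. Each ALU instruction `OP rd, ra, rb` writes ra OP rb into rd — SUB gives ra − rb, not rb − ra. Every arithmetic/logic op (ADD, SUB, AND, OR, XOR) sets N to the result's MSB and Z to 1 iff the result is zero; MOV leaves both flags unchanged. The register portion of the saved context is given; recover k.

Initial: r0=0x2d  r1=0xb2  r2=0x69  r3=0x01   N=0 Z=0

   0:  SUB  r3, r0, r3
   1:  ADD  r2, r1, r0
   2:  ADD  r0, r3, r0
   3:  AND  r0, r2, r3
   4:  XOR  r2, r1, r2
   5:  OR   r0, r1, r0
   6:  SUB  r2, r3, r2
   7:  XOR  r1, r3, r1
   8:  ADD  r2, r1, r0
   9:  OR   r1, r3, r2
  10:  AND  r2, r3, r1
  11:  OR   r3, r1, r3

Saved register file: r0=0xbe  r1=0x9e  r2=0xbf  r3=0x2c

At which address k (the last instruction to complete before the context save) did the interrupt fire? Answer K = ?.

after  0: r0=0x2d r1=0xb2 r2=0x69 r3=0x2c  N=0 Z=0
after  1: r0=0x2d r1=0xb2 r2=0xdf r3=0x2c  N=1 Z=0
after  2: r0=0x59 r1=0xb2 r2=0xdf r3=0x2c  N=0 Z=0
after  3: r0=0x0c r1=0xb2 r2=0xdf r3=0x2c  N=0 Z=0
after  4: r0=0x0c r1=0xb2 r2=0x6d r3=0x2c  N=0 Z=0
after  5: r0=0xbe r1=0xb2 r2=0x6d r3=0x2c  N=1 Z=0
after  6: r0=0xbe r1=0xb2 r2=0xbf r3=0x2c  N=1 Z=0
after  7: r0=0xbe r1=0x9e r2=0xbf r3=0x2c  N=1 Z=0
-- IRQ taken; context saved, return-PC = 8 --

K = 7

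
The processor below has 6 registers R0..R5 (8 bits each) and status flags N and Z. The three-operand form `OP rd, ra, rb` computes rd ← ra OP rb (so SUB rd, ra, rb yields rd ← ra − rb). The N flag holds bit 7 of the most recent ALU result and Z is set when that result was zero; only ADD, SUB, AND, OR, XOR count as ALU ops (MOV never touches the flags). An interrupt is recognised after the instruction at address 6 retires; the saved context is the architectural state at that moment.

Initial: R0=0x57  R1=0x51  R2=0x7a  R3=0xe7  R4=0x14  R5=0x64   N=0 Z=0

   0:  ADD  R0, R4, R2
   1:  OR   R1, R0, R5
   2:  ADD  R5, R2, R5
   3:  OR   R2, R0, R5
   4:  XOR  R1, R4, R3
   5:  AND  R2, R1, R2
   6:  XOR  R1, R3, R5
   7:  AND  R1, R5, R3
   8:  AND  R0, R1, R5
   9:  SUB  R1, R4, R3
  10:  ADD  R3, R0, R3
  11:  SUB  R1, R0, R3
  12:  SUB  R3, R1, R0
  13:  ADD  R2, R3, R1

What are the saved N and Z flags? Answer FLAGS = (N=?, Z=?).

FLAGS = (N=0, Z=0)

after  0: R0=0x8e R1=0x51 R2=0x7a R3=0xe7 R4=0x14 R5=0x64  N=1 Z=0
after  1: R0=0x8e R1=0xee R2=0x7a R3=0xe7 R4=0x14 R5=0x64  N=1 Z=0
after  2: R0=0x8e R1=0xee R2=0x7a R3=0xe7 R4=0x14 R5=0xde  N=1 Z=0
after  3: R0=0x8e R1=0xee R2=0xde R3=0xe7 R4=0x14 R5=0xde  N=1 Z=0
after  4: R0=0x8e R1=0xf3 R2=0xde R3=0xe7 R4=0x14 R5=0xde  N=1 Z=0
after  5: R0=0x8e R1=0xf3 R2=0xd2 R3=0xe7 R4=0x14 R5=0xde  N=1 Z=0
after  6: R0=0x8e R1=0x39 R2=0xd2 R3=0xe7 R4=0x14 R5=0xde  N=0 Z=0
-- IRQ taken; context saved, return-PC = 7 --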